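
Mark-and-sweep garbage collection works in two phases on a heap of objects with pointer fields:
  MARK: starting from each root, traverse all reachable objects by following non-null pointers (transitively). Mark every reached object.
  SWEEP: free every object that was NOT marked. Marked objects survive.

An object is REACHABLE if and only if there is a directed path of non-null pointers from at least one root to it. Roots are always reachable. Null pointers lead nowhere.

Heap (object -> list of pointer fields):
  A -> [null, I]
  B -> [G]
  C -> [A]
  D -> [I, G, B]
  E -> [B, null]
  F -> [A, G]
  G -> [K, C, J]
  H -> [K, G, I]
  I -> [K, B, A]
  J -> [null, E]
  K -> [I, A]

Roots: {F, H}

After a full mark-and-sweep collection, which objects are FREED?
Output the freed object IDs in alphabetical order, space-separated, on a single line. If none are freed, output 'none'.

Answer: D

Derivation:
Roots: F H
Mark F: refs=A G, marked=F
Mark H: refs=K G I, marked=F H
Mark A: refs=null I, marked=A F H
Mark G: refs=K C J, marked=A F G H
Mark K: refs=I A, marked=A F G H K
Mark I: refs=K B A, marked=A F G H I K
Mark C: refs=A, marked=A C F G H I K
Mark J: refs=null E, marked=A C F G H I J K
Mark B: refs=G, marked=A B C F G H I J K
Mark E: refs=B null, marked=A B C E F G H I J K
Unmarked (collected): D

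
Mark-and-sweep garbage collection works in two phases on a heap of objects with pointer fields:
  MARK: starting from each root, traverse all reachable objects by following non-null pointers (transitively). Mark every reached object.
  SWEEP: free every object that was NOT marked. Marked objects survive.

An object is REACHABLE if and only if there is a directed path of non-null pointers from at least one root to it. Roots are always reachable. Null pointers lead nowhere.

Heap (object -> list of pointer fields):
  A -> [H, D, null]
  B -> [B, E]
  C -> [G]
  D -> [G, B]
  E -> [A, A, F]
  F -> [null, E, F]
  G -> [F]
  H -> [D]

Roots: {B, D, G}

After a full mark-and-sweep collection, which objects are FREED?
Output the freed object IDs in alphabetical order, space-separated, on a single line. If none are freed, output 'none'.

Answer: C

Derivation:
Roots: B D G
Mark B: refs=B E, marked=B
Mark D: refs=G B, marked=B D
Mark G: refs=F, marked=B D G
Mark E: refs=A A F, marked=B D E G
Mark F: refs=null E F, marked=B D E F G
Mark A: refs=H D null, marked=A B D E F G
Mark H: refs=D, marked=A B D E F G H
Unmarked (collected): C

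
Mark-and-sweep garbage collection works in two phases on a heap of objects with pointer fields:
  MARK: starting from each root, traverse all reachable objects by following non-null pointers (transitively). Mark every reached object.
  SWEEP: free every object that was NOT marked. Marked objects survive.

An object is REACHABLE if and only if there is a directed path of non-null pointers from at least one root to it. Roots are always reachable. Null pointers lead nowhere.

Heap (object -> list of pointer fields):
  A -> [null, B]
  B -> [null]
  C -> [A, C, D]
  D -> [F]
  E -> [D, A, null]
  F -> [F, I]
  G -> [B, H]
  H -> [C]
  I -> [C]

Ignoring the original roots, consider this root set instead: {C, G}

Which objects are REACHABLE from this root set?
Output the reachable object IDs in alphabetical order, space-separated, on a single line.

Roots: C G
Mark C: refs=A C D, marked=C
Mark G: refs=B H, marked=C G
Mark A: refs=null B, marked=A C G
Mark D: refs=F, marked=A C D G
Mark B: refs=null, marked=A B C D G
Mark H: refs=C, marked=A B C D G H
Mark F: refs=F I, marked=A B C D F G H
Mark I: refs=C, marked=A B C D F G H I
Unmarked (collected): E

Answer: A B C D F G H I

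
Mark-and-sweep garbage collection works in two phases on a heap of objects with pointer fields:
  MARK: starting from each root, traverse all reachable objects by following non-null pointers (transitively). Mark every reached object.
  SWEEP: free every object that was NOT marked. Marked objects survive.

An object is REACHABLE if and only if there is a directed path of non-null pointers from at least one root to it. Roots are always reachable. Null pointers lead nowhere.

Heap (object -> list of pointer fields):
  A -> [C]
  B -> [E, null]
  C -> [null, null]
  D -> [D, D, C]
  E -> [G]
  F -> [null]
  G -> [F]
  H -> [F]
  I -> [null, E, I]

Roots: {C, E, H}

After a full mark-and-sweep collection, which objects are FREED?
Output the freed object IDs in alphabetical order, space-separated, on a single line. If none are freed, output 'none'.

Roots: C E H
Mark C: refs=null null, marked=C
Mark E: refs=G, marked=C E
Mark H: refs=F, marked=C E H
Mark G: refs=F, marked=C E G H
Mark F: refs=null, marked=C E F G H
Unmarked (collected): A B D I

Answer: A B D I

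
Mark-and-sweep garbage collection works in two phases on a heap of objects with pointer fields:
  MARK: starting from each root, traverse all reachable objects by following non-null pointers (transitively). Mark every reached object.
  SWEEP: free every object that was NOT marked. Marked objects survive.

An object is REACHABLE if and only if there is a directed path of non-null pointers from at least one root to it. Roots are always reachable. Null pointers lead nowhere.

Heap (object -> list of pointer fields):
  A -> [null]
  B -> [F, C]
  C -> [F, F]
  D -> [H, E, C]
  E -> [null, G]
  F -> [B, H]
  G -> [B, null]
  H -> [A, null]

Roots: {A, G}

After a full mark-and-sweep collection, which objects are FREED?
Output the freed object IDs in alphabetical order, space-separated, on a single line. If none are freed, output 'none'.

Roots: A G
Mark A: refs=null, marked=A
Mark G: refs=B null, marked=A G
Mark B: refs=F C, marked=A B G
Mark F: refs=B H, marked=A B F G
Mark C: refs=F F, marked=A B C F G
Mark H: refs=A null, marked=A B C F G H
Unmarked (collected): D E

Answer: D E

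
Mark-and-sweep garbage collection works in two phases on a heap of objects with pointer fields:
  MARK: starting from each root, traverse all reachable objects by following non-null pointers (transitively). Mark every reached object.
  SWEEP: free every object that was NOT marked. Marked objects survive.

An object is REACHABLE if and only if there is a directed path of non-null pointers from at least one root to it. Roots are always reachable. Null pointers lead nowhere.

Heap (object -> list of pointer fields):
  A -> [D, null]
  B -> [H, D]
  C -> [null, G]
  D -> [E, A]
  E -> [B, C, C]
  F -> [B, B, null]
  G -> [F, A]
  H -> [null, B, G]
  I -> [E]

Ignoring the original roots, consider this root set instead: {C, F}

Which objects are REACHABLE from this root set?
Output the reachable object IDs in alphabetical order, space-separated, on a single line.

Answer: A B C D E F G H

Derivation:
Roots: C F
Mark C: refs=null G, marked=C
Mark F: refs=B B null, marked=C F
Mark G: refs=F A, marked=C F G
Mark B: refs=H D, marked=B C F G
Mark A: refs=D null, marked=A B C F G
Mark H: refs=null B G, marked=A B C F G H
Mark D: refs=E A, marked=A B C D F G H
Mark E: refs=B C C, marked=A B C D E F G H
Unmarked (collected): I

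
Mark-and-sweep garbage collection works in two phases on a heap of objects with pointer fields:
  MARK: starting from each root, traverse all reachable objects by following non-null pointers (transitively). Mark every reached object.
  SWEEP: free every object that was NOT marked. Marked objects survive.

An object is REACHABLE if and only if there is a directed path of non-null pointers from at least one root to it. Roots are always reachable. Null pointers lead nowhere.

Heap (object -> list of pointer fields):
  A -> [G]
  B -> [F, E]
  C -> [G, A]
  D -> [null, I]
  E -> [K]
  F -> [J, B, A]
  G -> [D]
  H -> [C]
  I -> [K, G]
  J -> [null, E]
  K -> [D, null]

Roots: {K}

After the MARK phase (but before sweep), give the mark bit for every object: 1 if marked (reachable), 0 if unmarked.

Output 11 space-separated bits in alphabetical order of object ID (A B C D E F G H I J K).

Answer: 0 0 0 1 0 0 1 0 1 0 1

Derivation:
Roots: K
Mark K: refs=D null, marked=K
Mark D: refs=null I, marked=D K
Mark I: refs=K G, marked=D I K
Mark G: refs=D, marked=D G I K
Unmarked (collected): A B C E F H J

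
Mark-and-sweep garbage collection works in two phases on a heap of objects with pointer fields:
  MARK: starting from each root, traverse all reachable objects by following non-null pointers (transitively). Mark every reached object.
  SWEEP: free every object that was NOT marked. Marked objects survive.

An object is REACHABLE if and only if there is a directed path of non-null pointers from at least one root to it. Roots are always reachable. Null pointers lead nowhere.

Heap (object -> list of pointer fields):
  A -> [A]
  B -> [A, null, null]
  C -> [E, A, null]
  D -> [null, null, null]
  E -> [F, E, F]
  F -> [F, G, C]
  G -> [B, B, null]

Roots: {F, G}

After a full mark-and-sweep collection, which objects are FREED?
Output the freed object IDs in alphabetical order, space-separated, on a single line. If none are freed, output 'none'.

Roots: F G
Mark F: refs=F G C, marked=F
Mark G: refs=B B null, marked=F G
Mark C: refs=E A null, marked=C F G
Mark B: refs=A null null, marked=B C F G
Mark E: refs=F E F, marked=B C E F G
Mark A: refs=A, marked=A B C E F G
Unmarked (collected): D

Answer: D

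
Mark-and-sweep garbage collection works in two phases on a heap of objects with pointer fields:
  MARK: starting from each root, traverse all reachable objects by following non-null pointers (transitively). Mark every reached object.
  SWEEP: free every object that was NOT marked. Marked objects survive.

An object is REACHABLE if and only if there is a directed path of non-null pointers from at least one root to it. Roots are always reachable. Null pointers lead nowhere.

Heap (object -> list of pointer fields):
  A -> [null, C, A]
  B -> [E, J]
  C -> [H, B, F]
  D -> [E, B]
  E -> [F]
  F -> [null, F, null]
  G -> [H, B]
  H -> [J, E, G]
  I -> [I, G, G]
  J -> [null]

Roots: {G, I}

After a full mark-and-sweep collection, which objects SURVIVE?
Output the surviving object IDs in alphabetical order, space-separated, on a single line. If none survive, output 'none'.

Roots: G I
Mark G: refs=H B, marked=G
Mark I: refs=I G G, marked=G I
Mark H: refs=J E G, marked=G H I
Mark B: refs=E J, marked=B G H I
Mark J: refs=null, marked=B G H I J
Mark E: refs=F, marked=B E G H I J
Mark F: refs=null F null, marked=B E F G H I J
Unmarked (collected): A C D

Answer: B E F G H I J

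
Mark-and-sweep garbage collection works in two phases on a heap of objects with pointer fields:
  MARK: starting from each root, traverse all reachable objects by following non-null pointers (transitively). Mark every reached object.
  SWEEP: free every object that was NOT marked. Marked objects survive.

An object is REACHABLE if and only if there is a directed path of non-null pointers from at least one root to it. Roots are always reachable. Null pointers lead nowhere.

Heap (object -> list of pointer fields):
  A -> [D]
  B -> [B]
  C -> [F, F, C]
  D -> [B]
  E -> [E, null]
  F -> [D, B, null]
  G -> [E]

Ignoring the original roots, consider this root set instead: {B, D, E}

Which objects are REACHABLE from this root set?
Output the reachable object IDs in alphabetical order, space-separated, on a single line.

Answer: B D E

Derivation:
Roots: B D E
Mark B: refs=B, marked=B
Mark D: refs=B, marked=B D
Mark E: refs=E null, marked=B D E
Unmarked (collected): A C F G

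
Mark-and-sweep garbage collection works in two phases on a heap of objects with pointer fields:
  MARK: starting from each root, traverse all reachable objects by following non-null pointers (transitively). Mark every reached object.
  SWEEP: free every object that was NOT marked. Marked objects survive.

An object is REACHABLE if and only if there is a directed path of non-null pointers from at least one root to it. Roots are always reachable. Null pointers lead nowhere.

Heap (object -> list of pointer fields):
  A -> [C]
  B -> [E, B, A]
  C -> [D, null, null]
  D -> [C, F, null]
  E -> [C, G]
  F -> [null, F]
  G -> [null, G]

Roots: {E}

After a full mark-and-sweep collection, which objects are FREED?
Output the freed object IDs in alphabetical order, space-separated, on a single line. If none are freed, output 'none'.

Answer: A B

Derivation:
Roots: E
Mark E: refs=C G, marked=E
Mark C: refs=D null null, marked=C E
Mark G: refs=null G, marked=C E G
Mark D: refs=C F null, marked=C D E G
Mark F: refs=null F, marked=C D E F G
Unmarked (collected): A B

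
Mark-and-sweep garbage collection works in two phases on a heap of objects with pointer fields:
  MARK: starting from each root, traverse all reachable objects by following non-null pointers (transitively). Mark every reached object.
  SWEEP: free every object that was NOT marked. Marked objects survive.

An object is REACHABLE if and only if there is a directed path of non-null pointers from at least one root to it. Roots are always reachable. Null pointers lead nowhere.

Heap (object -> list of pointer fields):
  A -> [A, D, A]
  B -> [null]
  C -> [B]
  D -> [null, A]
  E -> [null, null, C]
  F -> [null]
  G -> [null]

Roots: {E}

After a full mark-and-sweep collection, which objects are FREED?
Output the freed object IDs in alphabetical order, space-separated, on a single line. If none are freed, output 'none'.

Answer: A D F G

Derivation:
Roots: E
Mark E: refs=null null C, marked=E
Mark C: refs=B, marked=C E
Mark B: refs=null, marked=B C E
Unmarked (collected): A D F G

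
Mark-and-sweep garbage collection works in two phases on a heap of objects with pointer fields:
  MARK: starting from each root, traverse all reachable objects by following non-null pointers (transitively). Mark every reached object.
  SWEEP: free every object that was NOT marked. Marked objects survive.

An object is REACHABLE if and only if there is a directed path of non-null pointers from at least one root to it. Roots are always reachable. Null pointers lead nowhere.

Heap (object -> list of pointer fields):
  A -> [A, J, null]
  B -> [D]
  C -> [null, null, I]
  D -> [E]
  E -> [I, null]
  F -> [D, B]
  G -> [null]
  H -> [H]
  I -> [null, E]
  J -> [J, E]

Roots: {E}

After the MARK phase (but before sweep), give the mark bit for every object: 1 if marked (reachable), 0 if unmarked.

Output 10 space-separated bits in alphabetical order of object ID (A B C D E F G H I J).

Answer: 0 0 0 0 1 0 0 0 1 0

Derivation:
Roots: E
Mark E: refs=I null, marked=E
Mark I: refs=null E, marked=E I
Unmarked (collected): A B C D F G H J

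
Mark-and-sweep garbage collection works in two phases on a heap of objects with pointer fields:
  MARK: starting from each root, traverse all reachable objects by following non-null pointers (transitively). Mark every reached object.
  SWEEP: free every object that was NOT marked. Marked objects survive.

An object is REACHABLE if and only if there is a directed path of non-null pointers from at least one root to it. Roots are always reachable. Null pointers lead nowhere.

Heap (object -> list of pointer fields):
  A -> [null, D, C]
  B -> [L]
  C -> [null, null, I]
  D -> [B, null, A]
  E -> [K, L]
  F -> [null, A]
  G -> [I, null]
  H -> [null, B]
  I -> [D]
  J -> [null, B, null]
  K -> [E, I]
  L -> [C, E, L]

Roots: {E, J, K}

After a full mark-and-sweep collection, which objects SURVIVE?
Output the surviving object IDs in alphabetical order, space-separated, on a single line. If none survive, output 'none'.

Answer: A B C D E I J K L

Derivation:
Roots: E J K
Mark E: refs=K L, marked=E
Mark J: refs=null B null, marked=E J
Mark K: refs=E I, marked=E J K
Mark L: refs=C E L, marked=E J K L
Mark B: refs=L, marked=B E J K L
Mark I: refs=D, marked=B E I J K L
Mark C: refs=null null I, marked=B C E I J K L
Mark D: refs=B null A, marked=B C D E I J K L
Mark A: refs=null D C, marked=A B C D E I J K L
Unmarked (collected): F G H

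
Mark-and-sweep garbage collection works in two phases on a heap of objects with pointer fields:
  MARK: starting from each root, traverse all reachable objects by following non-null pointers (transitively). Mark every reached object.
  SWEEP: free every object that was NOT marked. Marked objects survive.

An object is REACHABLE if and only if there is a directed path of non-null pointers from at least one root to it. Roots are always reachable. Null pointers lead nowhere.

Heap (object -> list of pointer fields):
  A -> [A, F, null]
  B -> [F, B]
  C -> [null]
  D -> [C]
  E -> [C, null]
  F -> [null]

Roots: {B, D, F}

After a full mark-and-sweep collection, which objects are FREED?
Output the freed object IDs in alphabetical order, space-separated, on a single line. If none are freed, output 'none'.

Answer: A E

Derivation:
Roots: B D F
Mark B: refs=F B, marked=B
Mark D: refs=C, marked=B D
Mark F: refs=null, marked=B D F
Mark C: refs=null, marked=B C D F
Unmarked (collected): A E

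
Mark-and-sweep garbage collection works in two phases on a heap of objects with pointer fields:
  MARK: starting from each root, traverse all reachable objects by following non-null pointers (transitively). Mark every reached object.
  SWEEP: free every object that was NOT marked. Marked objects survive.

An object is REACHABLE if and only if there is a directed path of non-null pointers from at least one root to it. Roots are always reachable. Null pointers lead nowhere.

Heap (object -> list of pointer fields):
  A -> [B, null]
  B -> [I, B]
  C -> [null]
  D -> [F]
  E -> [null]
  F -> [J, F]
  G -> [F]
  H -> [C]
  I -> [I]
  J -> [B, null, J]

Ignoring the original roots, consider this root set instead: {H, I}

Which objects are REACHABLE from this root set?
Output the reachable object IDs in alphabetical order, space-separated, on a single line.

Roots: H I
Mark H: refs=C, marked=H
Mark I: refs=I, marked=H I
Mark C: refs=null, marked=C H I
Unmarked (collected): A B D E F G J

Answer: C H I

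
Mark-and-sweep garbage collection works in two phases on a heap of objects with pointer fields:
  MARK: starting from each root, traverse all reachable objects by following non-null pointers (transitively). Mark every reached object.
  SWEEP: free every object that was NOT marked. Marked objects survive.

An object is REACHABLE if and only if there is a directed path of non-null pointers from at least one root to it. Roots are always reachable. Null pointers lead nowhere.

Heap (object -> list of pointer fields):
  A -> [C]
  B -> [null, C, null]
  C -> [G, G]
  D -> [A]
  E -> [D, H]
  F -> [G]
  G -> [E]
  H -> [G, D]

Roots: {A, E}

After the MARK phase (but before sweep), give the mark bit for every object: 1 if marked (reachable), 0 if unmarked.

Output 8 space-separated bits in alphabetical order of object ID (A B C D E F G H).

Answer: 1 0 1 1 1 0 1 1

Derivation:
Roots: A E
Mark A: refs=C, marked=A
Mark E: refs=D H, marked=A E
Mark C: refs=G G, marked=A C E
Mark D: refs=A, marked=A C D E
Mark H: refs=G D, marked=A C D E H
Mark G: refs=E, marked=A C D E G H
Unmarked (collected): B F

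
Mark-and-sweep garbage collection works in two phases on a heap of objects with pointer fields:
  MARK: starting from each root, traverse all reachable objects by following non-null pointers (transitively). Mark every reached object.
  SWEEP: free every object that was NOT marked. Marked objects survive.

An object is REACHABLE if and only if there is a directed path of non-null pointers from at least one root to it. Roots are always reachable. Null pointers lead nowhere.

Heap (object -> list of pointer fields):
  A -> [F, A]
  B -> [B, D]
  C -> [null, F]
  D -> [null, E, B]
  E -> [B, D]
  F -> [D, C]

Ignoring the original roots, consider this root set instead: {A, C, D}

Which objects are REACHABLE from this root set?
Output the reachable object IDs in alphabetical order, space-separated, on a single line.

Roots: A C D
Mark A: refs=F A, marked=A
Mark C: refs=null F, marked=A C
Mark D: refs=null E B, marked=A C D
Mark F: refs=D C, marked=A C D F
Mark E: refs=B D, marked=A C D E F
Mark B: refs=B D, marked=A B C D E F
Unmarked (collected): (none)

Answer: A B C D E F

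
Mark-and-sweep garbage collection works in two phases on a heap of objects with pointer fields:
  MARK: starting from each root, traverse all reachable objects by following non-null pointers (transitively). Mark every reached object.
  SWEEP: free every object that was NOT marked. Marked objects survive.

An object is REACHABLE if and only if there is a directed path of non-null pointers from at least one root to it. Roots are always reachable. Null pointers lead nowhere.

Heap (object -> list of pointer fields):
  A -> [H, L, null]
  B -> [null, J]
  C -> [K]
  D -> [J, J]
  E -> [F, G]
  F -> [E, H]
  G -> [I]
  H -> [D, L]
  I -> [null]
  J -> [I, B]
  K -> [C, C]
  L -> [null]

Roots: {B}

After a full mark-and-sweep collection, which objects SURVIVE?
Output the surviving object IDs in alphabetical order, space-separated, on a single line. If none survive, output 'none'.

Answer: B I J

Derivation:
Roots: B
Mark B: refs=null J, marked=B
Mark J: refs=I B, marked=B J
Mark I: refs=null, marked=B I J
Unmarked (collected): A C D E F G H K L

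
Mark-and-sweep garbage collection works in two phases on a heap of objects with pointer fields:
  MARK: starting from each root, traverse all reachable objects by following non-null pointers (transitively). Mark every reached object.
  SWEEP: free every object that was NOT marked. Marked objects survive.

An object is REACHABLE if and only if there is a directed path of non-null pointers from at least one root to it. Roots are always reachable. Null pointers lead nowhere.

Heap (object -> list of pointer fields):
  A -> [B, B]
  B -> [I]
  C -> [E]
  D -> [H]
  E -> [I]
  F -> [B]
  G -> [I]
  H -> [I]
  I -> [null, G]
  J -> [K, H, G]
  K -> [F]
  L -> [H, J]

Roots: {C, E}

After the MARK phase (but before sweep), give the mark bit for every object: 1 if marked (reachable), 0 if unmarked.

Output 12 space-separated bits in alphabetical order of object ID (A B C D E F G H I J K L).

Roots: C E
Mark C: refs=E, marked=C
Mark E: refs=I, marked=C E
Mark I: refs=null G, marked=C E I
Mark G: refs=I, marked=C E G I
Unmarked (collected): A B D F H J K L

Answer: 0 0 1 0 1 0 1 0 1 0 0 0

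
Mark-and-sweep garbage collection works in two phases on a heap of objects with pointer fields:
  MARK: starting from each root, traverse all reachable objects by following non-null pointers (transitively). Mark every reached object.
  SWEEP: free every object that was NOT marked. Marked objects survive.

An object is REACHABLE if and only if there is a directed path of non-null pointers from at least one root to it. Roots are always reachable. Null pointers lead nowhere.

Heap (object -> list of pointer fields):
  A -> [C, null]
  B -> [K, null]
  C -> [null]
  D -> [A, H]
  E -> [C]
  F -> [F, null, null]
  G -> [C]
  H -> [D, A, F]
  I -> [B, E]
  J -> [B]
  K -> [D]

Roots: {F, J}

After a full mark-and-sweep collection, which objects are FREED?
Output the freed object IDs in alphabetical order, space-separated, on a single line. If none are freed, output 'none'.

Answer: E G I

Derivation:
Roots: F J
Mark F: refs=F null null, marked=F
Mark J: refs=B, marked=F J
Mark B: refs=K null, marked=B F J
Mark K: refs=D, marked=B F J K
Mark D: refs=A H, marked=B D F J K
Mark A: refs=C null, marked=A B D F J K
Mark H: refs=D A F, marked=A B D F H J K
Mark C: refs=null, marked=A B C D F H J K
Unmarked (collected): E G I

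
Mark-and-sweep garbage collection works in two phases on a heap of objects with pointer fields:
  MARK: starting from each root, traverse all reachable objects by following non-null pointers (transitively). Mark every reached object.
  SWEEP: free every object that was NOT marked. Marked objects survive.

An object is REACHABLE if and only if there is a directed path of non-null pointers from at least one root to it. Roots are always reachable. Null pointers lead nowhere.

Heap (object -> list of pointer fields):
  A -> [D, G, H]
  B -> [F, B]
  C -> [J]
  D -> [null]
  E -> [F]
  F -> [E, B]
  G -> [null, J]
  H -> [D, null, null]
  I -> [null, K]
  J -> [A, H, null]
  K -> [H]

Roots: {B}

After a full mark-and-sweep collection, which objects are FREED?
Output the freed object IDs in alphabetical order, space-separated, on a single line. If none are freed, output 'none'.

Answer: A C D G H I J K

Derivation:
Roots: B
Mark B: refs=F B, marked=B
Mark F: refs=E B, marked=B F
Mark E: refs=F, marked=B E F
Unmarked (collected): A C D G H I J K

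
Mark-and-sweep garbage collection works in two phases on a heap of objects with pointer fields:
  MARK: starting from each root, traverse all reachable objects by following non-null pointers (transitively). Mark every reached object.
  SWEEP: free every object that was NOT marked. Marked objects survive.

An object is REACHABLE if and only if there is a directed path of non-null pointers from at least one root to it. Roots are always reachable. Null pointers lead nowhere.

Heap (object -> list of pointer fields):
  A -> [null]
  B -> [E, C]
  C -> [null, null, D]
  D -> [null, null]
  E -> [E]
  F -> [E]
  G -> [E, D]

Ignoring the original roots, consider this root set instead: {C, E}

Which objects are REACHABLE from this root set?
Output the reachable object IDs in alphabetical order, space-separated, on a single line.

Answer: C D E

Derivation:
Roots: C E
Mark C: refs=null null D, marked=C
Mark E: refs=E, marked=C E
Mark D: refs=null null, marked=C D E
Unmarked (collected): A B F G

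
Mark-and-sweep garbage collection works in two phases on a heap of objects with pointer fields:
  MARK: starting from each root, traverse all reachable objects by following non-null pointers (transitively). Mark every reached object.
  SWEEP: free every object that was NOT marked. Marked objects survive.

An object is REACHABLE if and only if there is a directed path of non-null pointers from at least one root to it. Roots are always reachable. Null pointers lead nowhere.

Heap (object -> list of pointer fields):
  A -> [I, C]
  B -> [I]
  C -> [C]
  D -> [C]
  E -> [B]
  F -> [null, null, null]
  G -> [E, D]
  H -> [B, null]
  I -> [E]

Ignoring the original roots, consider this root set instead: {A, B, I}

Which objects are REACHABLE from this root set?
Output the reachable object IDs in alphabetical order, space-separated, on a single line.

Roots: A B I
Mark A: refs=I C, marked=A
Mark B: refs=I, marked=A B
Mark I: refs=E, marked=A B I
Mark C: refs=C, marked=A B C I
Mark E: refs=B, marked=A B C E I
Unmarked (collected): D F G H

Answer: A B C E I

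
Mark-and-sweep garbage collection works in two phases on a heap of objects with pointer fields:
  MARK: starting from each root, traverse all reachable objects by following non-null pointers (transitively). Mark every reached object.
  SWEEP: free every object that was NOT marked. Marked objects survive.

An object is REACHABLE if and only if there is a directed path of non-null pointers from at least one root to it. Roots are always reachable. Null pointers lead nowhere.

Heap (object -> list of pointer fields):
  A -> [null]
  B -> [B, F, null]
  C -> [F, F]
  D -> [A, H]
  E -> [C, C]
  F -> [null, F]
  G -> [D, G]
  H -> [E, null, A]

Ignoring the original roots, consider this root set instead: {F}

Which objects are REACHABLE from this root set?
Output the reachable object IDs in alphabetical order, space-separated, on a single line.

Answer: F

Derivation:
Roots: F
Mark F: refs=null F, marked=F
Unmarked (collected): A B C D E G H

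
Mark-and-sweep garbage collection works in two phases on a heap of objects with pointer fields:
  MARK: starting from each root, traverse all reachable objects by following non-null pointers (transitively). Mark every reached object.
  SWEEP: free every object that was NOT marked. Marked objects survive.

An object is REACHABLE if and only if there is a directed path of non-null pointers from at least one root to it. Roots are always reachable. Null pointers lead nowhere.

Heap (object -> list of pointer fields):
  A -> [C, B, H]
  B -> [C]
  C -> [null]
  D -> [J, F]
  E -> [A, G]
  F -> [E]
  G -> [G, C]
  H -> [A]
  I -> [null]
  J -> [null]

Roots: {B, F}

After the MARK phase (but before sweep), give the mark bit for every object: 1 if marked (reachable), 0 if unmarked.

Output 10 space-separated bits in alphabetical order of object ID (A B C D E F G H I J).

Answer: 1 1 1 0 1 1 1 1 0 0

Derivation:
Roots: B F
Mark B: refs=C, marked=B
Mark F: refs=E, marked=B F
Mark C: refs=null, marked=B C F
Mark E: refs=A G, marked=B C E F
Mark A: refs=C B H, marked=A B C E F
Mark G: refs=G C, marked=A B C E F G
Mark H: refs=A, marked=A B C E F G H
Unmarked (collected): D I J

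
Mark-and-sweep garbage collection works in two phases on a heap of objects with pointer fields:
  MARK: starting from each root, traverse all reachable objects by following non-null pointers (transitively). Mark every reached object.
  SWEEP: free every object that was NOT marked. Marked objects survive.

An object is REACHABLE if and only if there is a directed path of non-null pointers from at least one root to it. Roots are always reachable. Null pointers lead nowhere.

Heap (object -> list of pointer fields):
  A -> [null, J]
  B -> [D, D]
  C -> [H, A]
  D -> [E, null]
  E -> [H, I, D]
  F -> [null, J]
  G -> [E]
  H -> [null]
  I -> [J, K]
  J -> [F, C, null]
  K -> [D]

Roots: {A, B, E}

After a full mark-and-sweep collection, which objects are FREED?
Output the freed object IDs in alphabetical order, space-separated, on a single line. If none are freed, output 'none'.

Answer: G

Derivation:
Roots: A B E
Mark A: refs=null J, marked=A
Mark B: refs=D D, marked=A B
Mark E: refs=H I D, marked=A B E
Mark J: refs=F C null, marked=A B E J
Mark D: refs=E null, marked=A B D E J
Mark H: refs=null, marked=A B D E H J
Mark I: refs=J K, marked=A B D E H I J
Mark F: refs=null J, marked=A B D E F H I J
Mark C: refs=H A, marked=A B C D E F H I J
Mark K: refs=D, marked=A B C D E F H I J K
Unmarked (collected): G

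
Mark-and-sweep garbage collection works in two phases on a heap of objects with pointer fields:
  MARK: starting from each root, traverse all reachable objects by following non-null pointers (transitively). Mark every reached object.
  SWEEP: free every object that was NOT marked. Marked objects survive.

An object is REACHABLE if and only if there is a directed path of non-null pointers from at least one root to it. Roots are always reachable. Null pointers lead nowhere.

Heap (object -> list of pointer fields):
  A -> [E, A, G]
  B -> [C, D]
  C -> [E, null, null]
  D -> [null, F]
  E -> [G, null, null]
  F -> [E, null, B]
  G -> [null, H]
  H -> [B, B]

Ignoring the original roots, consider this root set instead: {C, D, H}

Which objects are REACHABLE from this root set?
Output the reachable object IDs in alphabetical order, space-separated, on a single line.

Roots: C D H
Mark C: refs=E null null, marked=C
Mark D: refs=null F, marked=C D
Mark H: refs=B B, marked=C D H
Mark E: refs=G null null, marked=C D E H
Mark F: refs=E null B, marked=C D E F H
Mark B: refs=C D, marked=B C D E F H
Mark G: refs=null H, marked=B C D E F G H
Unmarked (collected): A

Answer: B C D E F G H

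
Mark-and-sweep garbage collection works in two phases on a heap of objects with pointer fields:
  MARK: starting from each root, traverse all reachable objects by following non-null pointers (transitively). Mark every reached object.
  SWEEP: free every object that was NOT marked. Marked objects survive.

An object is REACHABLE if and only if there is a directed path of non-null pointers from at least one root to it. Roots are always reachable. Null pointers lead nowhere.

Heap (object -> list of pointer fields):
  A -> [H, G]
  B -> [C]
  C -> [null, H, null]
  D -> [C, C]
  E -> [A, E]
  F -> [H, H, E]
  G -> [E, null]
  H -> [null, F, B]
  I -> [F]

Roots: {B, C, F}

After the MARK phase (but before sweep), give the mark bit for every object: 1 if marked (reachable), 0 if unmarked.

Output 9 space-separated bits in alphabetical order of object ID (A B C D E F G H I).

Answer: 1 1 1 0 1 1 1 1 0

Derivation:
Roots: B C F
Mark B: refs=C, marked=B
Mark C: refs=null H null, marked=B C
Mark F: refs=H H E, marked=B C F
Mark H: refs=null F B, marked=B C F H
Mark E: refs=A E, marked=B C E F H
Mark A: refs=H G, marked=A B C E F H
Mark G: refs=E null, marked=A B C E F G H
Unmarked (collected): D I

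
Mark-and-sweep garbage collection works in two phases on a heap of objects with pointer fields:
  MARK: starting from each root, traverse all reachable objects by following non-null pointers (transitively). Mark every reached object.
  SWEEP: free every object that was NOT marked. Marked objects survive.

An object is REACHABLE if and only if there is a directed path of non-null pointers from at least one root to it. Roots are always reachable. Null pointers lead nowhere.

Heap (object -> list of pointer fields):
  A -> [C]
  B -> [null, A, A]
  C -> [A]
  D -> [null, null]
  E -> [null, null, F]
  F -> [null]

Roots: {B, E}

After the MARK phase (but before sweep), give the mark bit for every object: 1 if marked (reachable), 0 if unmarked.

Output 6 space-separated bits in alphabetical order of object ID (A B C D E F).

Roots: B E
Mark B: refs=null A A, marked=B
Mark E: refs=null null F, marked=B E
Mark A: refs=C, marked=A B E
Mark F: refs=null, marked=A B E F
Mark C: refs=A, marked=A B C E F
Unmarked (collected): D

Answer: 1 1 1 0 1 1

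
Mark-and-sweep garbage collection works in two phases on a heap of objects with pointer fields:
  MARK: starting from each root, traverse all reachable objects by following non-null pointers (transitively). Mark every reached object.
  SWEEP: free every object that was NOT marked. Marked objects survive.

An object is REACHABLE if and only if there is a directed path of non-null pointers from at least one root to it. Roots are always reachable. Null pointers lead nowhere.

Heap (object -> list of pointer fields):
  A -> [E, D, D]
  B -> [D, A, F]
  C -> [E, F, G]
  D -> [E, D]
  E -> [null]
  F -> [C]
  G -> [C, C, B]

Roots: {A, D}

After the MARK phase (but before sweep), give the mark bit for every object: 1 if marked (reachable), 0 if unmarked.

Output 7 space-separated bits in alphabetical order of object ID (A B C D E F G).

Answer: 1 0 0 1 1 0 0

Derivation:
Roots: A D
Mark A: refs=E D D, marked=A
Mark D: refs=E D, marked=A D
Mark E: refs=null, marked=A D E
Unmarked (collected): B C F G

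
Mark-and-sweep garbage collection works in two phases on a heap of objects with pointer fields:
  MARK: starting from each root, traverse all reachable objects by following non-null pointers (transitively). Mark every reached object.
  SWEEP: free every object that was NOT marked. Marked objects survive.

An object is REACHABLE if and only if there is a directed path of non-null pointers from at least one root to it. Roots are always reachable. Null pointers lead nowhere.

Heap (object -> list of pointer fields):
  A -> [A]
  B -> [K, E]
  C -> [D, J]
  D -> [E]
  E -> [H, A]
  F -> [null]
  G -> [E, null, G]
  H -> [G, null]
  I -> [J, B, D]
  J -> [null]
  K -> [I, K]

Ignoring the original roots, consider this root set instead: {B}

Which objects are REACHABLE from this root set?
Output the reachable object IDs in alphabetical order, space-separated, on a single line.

Answer: A B D E G H I J K

Derivation:
Roots: B
Mark B: refs=K E, marked=B
Mark K: refs=I K, marked=B K
Mark E: refs=H A, marked=B E K
Mark I: refs=J B D, marked=B E I K
Mark H: refs=G null, marked=B E H I K
Mark A: refs=A, marked=A B E H I K
Mark J: refs=null, marked=A B E H I J K
Mark D: refs=E, marked=A B D E H I J K
Mark G: refs=E null G, marked=A B D E G H I J K
Unmarked (collected): C F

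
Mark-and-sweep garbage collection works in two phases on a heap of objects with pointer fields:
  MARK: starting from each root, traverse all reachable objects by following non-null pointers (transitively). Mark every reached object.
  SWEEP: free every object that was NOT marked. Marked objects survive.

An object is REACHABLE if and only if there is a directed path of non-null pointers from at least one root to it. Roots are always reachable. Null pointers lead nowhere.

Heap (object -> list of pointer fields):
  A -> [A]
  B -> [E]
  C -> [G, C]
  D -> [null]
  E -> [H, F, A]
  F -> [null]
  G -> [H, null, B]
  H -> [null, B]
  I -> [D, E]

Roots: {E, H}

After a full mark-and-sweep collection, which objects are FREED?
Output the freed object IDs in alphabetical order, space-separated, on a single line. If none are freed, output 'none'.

Roots: E H
Mark E: refs=H F A, marked=E
Mark H: refs=null B, marked=E H
Mark F: refs=null, marked=E F H
Mark A: refs=A, marked=A E F H
Mark B: refs=E, marked=A B E F H
Unmarked (collected): C D G I

Answer: C D G I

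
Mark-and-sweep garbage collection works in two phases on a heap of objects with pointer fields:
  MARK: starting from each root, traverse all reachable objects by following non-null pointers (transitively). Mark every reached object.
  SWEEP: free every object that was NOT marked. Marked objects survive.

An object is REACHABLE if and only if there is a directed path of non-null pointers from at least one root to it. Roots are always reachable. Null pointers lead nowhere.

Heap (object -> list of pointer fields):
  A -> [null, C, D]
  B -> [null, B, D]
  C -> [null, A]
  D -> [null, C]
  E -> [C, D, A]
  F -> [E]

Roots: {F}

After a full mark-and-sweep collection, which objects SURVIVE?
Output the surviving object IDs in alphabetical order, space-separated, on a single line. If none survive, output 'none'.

Roots: F
Mark F: refs=E, marked=F
Mark E: refs=C D A, marked=E F
Mark C: refs=null A, marked=C E F
Mark D: refs=null C, marked=C D E F
Mark A: refs=null C D, marked=A C D E F
Unmarked (collected): B

Answer: A C D E F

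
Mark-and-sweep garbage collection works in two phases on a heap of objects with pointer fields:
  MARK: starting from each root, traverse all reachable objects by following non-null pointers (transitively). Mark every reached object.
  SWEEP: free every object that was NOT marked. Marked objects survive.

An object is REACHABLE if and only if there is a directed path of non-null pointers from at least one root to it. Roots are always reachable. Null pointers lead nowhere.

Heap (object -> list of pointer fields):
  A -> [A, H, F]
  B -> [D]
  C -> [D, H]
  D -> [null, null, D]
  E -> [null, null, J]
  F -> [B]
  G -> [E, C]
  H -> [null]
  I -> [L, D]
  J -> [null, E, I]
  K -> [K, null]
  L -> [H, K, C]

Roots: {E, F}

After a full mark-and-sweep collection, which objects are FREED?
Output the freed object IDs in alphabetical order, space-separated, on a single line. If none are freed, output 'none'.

Answer: A G

Derivation:
Roots: E F
Mark E: refs=null null J, marked=E
Mark F: refs=B, marked=E F
Mark J: refs=null E I, marked=E F J
Mark B: refs=D, marked=B E F J
Mark I: refs=L D, marked=B E F I J
Mark D: refs=null null D, marked=B D E F I J
Mark L: refs=H K C, marked=B D E F I J L
Mark H: refs=null, marked=B D E F H I J L
Mark K: refs=K null, marked=B D E F H I J K L
Mark C: refs=D H, marked=B C D E F H I J K L
Unmarked (collected): A G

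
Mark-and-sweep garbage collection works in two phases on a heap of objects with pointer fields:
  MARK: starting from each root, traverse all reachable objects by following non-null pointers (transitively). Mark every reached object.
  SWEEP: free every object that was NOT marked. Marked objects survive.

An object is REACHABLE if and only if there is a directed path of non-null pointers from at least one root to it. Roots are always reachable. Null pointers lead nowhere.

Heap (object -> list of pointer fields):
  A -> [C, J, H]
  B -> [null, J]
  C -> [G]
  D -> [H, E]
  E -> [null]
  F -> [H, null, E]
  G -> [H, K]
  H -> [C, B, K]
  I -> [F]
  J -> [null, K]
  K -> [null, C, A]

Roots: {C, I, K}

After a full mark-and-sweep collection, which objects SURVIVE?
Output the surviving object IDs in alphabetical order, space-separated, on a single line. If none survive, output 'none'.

Roots: C I K
Mark C: refs=G, marked=C
Mark I: refs=F, marked=C I
Mark K: refs=null C A, marked=C I K
Mark G: refs=H K, marked=C G I K
Mark F: refs=H null E, marked=C F G I K
Mark A: refs=C J H, marked=A C F G I K
Mark H: refs=C B K, marked=A C F G H I K
Mark E: refs=null, marked=A C E F G H I K
Mark J: refs=null K, marked=A C E F G H I J K
Mark B: refs=null J, marked=A B C E F G H I J K
Unmarked (collected): D

Answer: A B C E F G H I J K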